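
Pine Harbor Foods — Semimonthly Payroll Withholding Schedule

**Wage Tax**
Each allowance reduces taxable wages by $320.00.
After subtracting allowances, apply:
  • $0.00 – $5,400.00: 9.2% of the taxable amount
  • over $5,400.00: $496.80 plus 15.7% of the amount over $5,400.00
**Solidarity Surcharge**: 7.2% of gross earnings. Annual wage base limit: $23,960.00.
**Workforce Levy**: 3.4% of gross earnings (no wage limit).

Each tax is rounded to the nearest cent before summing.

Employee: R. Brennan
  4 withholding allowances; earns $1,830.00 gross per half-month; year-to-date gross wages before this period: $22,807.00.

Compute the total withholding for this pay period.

Wage Tax: taxable = $1,830.00 − 4×$320.00 = $550.00
  9.2% × $550.00 = $50.60
Solidarity Surcharge: cap $23,960.00 − YTD $22,807.00 = $1,153.00 subject; 7.2% × $1,153.00 = $83.02
Workforce Levy: 3.4% × $1,830.00 = $62.22
Total: $50.60 + $83.02 + $62.22 = $195.84

$195.84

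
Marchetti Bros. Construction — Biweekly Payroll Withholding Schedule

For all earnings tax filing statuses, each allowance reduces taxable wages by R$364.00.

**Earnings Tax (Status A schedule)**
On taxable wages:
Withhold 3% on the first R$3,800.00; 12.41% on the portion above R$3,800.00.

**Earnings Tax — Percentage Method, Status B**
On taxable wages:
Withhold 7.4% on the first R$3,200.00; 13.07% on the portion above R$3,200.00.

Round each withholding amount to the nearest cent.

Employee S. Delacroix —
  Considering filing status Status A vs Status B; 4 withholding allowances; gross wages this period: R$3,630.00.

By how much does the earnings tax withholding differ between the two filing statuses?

Earnings Tax (Status A): taxable = R$3,630.00 − 4×R$364.00 = R$2,174.00
  3% × R$2,174.00 = R$65.22
Earnings Tax (Status B): taxable = R$3,630.00 − 4×R$364.00 = R$2,174.00
  7.4% × R$2,174.00 = R$160.88
Difference: |R$65.22 − R$160.88| = R$95.66 (higher under Status B)

R$95.66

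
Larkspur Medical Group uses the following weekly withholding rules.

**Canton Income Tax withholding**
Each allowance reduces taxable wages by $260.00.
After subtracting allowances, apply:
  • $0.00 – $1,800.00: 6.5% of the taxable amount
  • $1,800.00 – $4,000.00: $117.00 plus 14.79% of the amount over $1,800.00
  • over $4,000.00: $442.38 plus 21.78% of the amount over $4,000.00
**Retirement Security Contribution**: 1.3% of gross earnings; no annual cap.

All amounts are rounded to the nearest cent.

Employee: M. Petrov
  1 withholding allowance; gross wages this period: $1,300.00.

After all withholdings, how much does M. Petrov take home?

Canton Income Tax: taxable = $1,300.00 − 1×$260.00 = $1,040.00
  6.5% × $1,040.00 = $67.60
Retirement Security Contribution: 1.3% × $1,300.00 = $16.90
Total withheld: $67.60 + $16.90 = $84.50
Net pay: $1,300.00 − $84.50 = $1,215.50

$1,215.50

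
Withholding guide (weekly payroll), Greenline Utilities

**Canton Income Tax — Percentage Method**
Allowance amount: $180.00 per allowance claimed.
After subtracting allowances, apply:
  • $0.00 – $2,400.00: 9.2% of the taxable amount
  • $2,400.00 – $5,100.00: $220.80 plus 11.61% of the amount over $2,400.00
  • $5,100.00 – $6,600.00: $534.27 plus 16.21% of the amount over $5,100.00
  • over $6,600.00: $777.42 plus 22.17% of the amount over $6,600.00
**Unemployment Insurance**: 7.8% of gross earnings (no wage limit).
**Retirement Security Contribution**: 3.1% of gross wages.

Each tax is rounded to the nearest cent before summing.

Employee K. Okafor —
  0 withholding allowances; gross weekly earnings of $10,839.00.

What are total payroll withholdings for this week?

Canton Income Tax: taxable = $10,839.00
  $777.42 + 22.17% × ($10,839.00 − $6,600.00) = $777.42 + 22.17% × $4,239.00 = $1,717.21
Unemployment Insurance: 7.8% × $10,839.00 = $845.44
Retirement Security Contribution: 3.1% × $10,839.00 = $336.01
Total: $1,717.21 + $845.44 + $336.01 = $2,898.66

$2,898.66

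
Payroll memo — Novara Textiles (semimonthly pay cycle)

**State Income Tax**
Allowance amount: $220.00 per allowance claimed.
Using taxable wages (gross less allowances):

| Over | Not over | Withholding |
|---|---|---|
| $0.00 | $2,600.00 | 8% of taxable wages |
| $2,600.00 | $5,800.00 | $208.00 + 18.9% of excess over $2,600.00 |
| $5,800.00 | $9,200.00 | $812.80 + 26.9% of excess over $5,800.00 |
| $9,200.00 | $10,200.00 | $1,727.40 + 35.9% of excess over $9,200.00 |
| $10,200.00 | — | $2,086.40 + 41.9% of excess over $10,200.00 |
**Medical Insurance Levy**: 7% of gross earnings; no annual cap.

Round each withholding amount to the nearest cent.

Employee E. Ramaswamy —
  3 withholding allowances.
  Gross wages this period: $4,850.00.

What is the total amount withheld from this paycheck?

State Income Tax: taxable = $4,850.00 − 3×$220.00 = $4,190.00
  $208.00 + 18.9% × ($4,190.00 − $2,600.00) = $208.00 + 18.9% × $1,590.00 = $508.51
Medical Insurance Levy: 7% × $4,850.00 = $339.50
Total: $508.51 + $339.50 = $848.01

$848.01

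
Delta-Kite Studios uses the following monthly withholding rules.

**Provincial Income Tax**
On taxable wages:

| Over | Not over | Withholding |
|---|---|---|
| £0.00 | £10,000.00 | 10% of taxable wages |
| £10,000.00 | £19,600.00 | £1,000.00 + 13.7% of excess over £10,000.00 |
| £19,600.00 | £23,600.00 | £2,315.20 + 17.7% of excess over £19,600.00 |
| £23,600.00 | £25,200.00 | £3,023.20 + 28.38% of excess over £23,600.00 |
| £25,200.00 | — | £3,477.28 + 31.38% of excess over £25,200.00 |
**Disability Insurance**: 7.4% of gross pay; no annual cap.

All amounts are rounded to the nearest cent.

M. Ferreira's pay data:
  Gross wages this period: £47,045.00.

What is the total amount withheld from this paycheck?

£13,813.57

Provincial Income Tax: taxable = £47,045.00
  £3,477.28 + 31.38% × (£47,045.00 − £25,200.00) = £3,477.28 + 31.38% × £21,845.00 = £10,332.24
Disability Insurance: 7.4% × £47,045.00 = £3,481.33
Total: £10,332.24 + £3,481.33 = £13,813.57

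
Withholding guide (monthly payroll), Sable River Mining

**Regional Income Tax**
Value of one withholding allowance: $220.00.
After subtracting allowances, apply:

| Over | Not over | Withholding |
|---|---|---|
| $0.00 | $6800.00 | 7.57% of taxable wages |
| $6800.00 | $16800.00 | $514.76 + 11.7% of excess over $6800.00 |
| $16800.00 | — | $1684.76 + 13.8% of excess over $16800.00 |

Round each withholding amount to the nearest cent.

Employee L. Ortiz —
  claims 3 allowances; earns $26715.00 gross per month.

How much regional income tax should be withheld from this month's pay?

Regional Income Tax: taxable = $26715.00 − 3×$220.00 = $26055.00
  $1684.76 + 13.8% × ($26055.00 − $16800.00) = $1684.76 + 13.8% × $9255.00 = $2961.95

$2961.95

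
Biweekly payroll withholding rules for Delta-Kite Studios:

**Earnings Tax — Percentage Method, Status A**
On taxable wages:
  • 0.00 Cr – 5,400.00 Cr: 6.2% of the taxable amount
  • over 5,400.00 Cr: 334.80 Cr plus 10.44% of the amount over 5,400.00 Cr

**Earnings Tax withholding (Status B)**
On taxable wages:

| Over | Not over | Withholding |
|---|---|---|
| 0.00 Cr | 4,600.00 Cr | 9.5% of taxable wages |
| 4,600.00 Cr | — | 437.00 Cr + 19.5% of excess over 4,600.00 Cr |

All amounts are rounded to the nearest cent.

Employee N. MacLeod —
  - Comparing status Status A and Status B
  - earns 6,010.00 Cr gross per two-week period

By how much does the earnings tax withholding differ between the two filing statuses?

Earnings Tax (Status A): taxable = 6,010.00 Cr
  334.80 Cr + 10.44% × (6,010.00 Cr − 5,400.00 Cr) = 334.80 Cr + 10.44% × 610.00 Cr = 398.48 Cr
Earnings Tax (Status B): taxable = 6,010.00 Cr
  437.00 Cr + 19.5% × (6,010.00 Cr − 4,600.00 Cr) = 437.00 Cr + 19.5% × 1,410.00 Cr = 711.95 Cr
Difference: |398.48 Cr − 711.95 Cr| = 313.47 Cr (higher under Status B)

313.47 Cr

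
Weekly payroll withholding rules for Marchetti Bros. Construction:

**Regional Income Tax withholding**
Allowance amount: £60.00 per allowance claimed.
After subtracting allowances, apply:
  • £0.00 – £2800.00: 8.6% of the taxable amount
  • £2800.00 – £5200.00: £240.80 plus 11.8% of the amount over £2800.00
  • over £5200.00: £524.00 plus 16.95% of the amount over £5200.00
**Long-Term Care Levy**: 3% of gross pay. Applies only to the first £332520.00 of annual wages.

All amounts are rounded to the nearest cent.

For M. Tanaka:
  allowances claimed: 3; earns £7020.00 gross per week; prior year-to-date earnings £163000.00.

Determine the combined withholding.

Regional Income Tax: taxable = £7020.00 − 3×£60.00 = £6840.00
  £524.00 + 16.95% × (£6840.00 − £5200.00) = £524.00 + 16.95% × £1640.00 = £801.98
Long-Term Care Levy: 3% × £7020.00 = £210.60
Total: £801.98 + £210.60 = £1012.58

£1012.58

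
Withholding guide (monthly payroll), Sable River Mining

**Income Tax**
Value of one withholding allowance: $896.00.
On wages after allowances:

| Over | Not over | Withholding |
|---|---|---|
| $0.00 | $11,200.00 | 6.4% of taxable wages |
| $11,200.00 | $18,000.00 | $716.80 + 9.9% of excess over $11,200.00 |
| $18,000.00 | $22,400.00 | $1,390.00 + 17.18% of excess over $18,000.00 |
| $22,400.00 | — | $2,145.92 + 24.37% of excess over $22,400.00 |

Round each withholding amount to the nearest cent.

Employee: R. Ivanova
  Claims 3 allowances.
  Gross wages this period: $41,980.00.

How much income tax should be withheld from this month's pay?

$6,262.50

Income Tax: taxable = $41,980.00 − 3×$896.00 = $39,292.00
  $2,145.92 + 24.37% × ($39,292.00 − $22,400.00) = $2,145.92 + 24.37% × $16,892.00 = $6,262.50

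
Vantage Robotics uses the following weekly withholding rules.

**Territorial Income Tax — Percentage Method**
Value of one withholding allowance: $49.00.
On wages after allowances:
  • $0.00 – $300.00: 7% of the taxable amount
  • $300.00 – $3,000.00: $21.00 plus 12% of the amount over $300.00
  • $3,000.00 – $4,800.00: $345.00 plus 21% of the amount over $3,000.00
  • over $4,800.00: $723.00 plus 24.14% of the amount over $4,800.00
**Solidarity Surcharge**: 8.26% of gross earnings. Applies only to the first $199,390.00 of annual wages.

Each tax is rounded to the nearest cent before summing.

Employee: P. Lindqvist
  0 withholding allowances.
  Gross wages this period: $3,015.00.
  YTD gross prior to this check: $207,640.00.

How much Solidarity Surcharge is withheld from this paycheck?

$0.00

Solidarity Surcharge: YTD $207,640.00 ≥ cap $199,390.00 → $0.00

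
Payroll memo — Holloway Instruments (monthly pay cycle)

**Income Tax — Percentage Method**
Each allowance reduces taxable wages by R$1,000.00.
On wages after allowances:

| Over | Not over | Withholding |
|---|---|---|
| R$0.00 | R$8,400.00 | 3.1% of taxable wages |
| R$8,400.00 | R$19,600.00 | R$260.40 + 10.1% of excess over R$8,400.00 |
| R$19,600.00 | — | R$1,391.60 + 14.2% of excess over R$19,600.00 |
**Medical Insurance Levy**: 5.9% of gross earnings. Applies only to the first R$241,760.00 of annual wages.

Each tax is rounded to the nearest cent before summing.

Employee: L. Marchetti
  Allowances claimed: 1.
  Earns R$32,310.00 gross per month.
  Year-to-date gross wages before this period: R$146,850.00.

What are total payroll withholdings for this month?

R$4,960.71

Income Tax: taxable = R$32,310.00 − 1×R$1,000.00 = R$31,310.00
  R$1,391.60 + 14.2% × (R$31,310.00 − R$19,600.00) = R$1,391.60 + 14.2% × R$11,710.00 = R$3,054.42
Medical Insurance Levy: 5.9% × R$32,310.00 = R$1,906.29
Total: R$3,054.42 + R$1,906.29 = R$4,960.71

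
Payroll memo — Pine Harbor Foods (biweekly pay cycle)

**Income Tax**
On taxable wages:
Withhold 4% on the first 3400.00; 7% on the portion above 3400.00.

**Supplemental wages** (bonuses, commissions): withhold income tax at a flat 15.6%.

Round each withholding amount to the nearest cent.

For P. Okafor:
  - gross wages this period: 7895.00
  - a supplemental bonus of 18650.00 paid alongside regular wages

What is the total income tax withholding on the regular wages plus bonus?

Income Tax: taxable = 7895.00
  136.00 + 7% × (7895.00 − 3400.00) = 136.00 + 7% × 4495.00 = 450.65
Supplemental (15.6% flat on bonus): 15.6% × 18650.00 = 2909.40
Total income tax: 450.65 + 2909.40 = 3360.05

3360.05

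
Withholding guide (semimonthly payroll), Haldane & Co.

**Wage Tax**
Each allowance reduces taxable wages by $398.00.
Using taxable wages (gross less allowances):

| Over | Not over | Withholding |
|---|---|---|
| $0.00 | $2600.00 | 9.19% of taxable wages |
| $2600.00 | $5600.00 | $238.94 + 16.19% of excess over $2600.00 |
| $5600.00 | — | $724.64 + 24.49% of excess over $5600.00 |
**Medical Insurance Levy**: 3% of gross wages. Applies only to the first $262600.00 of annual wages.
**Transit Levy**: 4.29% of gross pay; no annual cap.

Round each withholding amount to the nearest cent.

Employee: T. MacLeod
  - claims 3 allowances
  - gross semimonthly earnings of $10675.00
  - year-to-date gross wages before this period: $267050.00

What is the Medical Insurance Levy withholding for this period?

$0.00

Medical Insurance Levy: YTD $267050.00 ≥ cap $262600.00 → $0.00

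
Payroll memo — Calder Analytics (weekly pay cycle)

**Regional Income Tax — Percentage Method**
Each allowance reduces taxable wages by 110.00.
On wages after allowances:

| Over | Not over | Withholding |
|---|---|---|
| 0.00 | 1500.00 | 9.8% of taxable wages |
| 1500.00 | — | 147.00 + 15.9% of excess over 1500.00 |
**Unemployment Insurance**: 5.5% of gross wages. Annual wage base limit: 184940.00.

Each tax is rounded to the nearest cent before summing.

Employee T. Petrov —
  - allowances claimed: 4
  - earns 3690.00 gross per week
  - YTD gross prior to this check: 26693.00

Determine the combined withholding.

Regional Income Tax: taxable = 3690.00 − 4×110.00 = 3250.00
  147.00 + 15.9% × (3250.00 − 1500.00) = 147.00 + 15.9% × 1750.00 = 425.25
Unemployment Insurance: 5.5% × 3690.00 = 202.95
Total: 425.25 + 202.95 = 628.20

628.20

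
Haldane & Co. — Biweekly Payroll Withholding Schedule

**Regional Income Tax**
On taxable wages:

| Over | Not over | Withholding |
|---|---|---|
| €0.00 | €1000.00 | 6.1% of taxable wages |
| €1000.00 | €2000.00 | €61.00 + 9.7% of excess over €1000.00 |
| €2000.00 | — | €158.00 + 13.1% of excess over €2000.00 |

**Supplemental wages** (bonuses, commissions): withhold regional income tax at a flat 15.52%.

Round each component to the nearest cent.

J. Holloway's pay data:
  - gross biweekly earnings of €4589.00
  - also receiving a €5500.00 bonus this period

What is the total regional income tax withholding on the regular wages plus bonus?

€1350.76

Regional Income Tax: taxable = €4589.00
  €158.00 + 13.1% × (€4589.00 − €2000.00) = €158.00 + 13.1% × €2589.00 = €497.16
Supplemental (15.52% flat on bonus): 15.52% × €5500.00 = €853.60
Total regional income tax: €497.16 + €853.60 = €1350.76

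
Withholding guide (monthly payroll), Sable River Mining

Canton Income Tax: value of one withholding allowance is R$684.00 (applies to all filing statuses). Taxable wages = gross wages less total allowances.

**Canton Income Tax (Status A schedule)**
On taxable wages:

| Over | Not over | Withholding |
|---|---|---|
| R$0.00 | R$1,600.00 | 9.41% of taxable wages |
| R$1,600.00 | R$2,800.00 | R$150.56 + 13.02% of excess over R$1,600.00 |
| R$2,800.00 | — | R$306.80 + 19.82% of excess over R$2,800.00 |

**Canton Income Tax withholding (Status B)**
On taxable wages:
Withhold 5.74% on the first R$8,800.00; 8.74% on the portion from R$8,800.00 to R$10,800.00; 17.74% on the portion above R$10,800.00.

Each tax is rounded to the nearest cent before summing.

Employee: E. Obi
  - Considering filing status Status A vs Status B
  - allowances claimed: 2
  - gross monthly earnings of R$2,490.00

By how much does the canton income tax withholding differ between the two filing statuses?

R$41.18

Canton Income Tax (Status A): taxable = R$2,490.00 − 2×R$684.00 = R$1,122.00
  9.41% × R$1,122.00 = R$105.58
Canton Income Tax (Status B): taxable = R$2,490.00 − 2×R$684.00 = R$1,122.00
  5.74% × R$1,122.00 = R$64.40
Difference: |R$105.58 − R$64.40| = R$41.18 (higher under Status A)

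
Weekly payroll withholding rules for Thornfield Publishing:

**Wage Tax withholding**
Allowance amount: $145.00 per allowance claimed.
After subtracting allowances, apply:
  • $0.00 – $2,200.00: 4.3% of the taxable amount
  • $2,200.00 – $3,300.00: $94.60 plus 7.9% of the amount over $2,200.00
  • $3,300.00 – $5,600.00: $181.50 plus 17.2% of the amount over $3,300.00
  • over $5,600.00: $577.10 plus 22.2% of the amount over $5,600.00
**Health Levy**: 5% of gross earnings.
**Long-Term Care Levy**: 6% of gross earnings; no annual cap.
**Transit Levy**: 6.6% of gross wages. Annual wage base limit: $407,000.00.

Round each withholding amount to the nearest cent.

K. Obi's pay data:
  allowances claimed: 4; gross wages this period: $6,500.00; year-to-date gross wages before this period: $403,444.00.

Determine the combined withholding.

$1,597.84

Wage Tax: taxable = $6,500.00 − 4×$145.00 = $5,920.00
  $577.10 + 22.2% × ($5,920.00 − $5,600.00) = $577.10 + 22.2% × $320.00 = $648.14
Health Levy: 5% × $6,500.00 = $325.00
Long-Term Care Levy: 6% × $6,500.00 = $390.00
Transit Levy: cap $407,000.00 − YTD $403,444.00 = $3,556.00 subject; 6.6% × $3,556.00 = $234.70
Total: $648.14 + $325.00 + $390.00 + $234.70 = $1,597.84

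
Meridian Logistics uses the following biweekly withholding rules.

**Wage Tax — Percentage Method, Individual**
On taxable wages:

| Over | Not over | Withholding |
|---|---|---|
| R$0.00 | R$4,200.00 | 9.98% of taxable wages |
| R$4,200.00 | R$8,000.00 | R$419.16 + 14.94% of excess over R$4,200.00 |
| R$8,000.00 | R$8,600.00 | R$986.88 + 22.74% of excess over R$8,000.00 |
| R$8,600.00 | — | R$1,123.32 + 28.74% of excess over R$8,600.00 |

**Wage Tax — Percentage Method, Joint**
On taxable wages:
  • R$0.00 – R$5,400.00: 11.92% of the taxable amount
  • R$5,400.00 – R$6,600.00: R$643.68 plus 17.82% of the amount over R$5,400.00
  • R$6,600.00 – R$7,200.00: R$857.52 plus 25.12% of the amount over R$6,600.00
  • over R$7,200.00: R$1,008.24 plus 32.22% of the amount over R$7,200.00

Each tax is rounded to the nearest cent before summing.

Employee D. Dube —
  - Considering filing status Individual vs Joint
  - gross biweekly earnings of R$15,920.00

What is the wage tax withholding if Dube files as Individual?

Wage Tax (Individual): taxable = R$15,920.00
  R$1,123.32 + 28.74% × (R$15,920.00 − R$8,600.00) = R$1,123.32 + 28.74% × R$7,320.00 = R$3,227.09

R$3,227.09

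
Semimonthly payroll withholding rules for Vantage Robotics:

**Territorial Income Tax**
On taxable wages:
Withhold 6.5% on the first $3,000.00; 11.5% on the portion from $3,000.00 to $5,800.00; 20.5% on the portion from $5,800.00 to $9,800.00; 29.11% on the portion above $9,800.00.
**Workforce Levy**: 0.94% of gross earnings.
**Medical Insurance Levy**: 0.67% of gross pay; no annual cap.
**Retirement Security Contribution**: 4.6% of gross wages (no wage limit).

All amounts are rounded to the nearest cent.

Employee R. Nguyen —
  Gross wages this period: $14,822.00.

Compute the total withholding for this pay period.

$3,719.35

Territorial Income Tax: taxable = $14,822.00
  $1,337.00 + 29.11% × ($14,822.00 − $9,800.00) = $1,337.00 + 29.11% × $5,022.00 = $2,798.90
Workforce Levy: 0.94% × $14,822.00 = $139.33
Medical Insurance Levy: 0.67% × $14,822.00 = $99.31
Retirement Security Contribution: 4.6% × $14,822.00 = $681.81
Total: $2,798.90 + $139.33 + $99.31 + $681.81 = $3,719.35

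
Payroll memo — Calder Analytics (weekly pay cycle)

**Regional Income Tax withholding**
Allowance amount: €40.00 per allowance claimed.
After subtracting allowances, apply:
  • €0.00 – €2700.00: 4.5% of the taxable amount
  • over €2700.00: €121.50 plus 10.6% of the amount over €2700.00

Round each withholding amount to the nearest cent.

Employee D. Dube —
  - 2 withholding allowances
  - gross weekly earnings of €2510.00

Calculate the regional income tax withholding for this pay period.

€109.35

Regional Income Tax: taxable = €2510.00 − 2×€40.00 = €2430.00
  4.5% × €2430.00 = €109.35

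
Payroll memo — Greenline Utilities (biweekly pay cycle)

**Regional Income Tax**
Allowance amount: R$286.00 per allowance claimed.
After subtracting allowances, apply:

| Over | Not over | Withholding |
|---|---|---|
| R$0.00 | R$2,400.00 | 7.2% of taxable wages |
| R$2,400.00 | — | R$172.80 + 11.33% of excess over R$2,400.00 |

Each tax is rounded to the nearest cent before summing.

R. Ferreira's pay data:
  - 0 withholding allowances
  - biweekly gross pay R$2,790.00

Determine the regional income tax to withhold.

Regional Income Tax: taxable = R$2,790.00
  R$172.80 + 11.33% × (R$2,790.00 − R$2,400.00) = R$172.80 + 11.33% × R$390.00 = R$216.99

R$216.99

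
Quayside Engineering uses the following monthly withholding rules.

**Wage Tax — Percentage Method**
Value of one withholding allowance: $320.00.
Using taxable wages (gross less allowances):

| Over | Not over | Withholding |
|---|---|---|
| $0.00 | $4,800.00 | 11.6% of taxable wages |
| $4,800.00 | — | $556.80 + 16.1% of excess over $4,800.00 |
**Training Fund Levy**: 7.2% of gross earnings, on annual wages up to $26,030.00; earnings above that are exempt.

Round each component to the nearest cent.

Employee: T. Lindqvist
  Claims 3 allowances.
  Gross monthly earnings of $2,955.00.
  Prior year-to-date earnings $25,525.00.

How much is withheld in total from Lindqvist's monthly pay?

Wage Tax: taxable = $2,955.00 − 3×$320.00 = $1,995.00
  11.6% × $1,995.00 = $231.42
Training Fund Levy: cap $26,030.00 − YTD $25,525.00 = $505.00 subject; 7.2% × $505.00 = $36.36
Total: $231.42 + $36.36 = $267.78

$267.78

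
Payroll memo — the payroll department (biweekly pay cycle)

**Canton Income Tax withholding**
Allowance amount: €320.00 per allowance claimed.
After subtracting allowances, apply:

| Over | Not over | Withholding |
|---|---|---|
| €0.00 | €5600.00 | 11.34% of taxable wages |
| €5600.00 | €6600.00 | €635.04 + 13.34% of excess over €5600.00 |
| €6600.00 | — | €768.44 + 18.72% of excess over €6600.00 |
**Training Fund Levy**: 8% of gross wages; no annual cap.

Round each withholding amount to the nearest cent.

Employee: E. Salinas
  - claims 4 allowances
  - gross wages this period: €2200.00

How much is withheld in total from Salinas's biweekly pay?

€280.33

Canton Income Tax: taxable = €2200.00 − 4×€320.00 = €920.00
  11.34% × €920.00 = €104.33
Training Fund Levy: 8% × €2200.00 = €176.00
Total: €104.33 + €176.00 = €280.33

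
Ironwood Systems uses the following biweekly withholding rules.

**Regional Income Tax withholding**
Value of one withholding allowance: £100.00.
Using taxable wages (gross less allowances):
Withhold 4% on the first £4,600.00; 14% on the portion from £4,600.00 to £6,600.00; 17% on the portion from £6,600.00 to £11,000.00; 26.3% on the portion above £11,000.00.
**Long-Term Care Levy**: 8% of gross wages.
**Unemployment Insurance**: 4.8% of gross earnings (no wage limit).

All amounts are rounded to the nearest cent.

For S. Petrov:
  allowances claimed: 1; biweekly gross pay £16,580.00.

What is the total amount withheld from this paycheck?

£4,775.48

Regional Income Tax: taxable = £16,580.00 − 1×£100.00 = £16,480.00
  £1,212.00 + 26.3% × (£16,480.00 − £11,000.00) = £1,212.00 + 26.3% × £5,480.00 = £2,653.24
Long-Term Care Levy: 8% × £16,580.00 = £1,326.40
Unemployment Insurance: 4.8% × £16,580.00 = £795.84
Total: £2,653.24 + £1,326.40 + £795.84 = £4,775.48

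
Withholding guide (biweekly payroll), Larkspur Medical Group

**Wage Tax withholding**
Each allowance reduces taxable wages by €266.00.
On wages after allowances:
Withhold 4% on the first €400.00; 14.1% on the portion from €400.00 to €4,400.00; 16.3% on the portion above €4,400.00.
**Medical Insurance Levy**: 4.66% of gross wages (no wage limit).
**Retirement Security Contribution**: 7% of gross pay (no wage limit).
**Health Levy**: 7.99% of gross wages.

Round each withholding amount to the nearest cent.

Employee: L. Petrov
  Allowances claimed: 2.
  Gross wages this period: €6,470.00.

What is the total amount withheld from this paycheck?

Wage Tax: taxable = €6,470.00 − 2×€266.00 = €5,938.00
  €580.00 + 16.3% × (€5,938.00 − €4,400.00) = €580.00 + 16.3% × €1,538.00 = €830.69
Medical Insurance Levy: 4.66% × €6,470.00 = €301.50
Retirement Security Contribution: 7% × €6,470.00 = €452.90
Health Levy: 7.99% × €6,470.00 = €516.95
Total: €830.69 + €301.50 + €452.90 + €516.95 = €2,102.04

€2,102.04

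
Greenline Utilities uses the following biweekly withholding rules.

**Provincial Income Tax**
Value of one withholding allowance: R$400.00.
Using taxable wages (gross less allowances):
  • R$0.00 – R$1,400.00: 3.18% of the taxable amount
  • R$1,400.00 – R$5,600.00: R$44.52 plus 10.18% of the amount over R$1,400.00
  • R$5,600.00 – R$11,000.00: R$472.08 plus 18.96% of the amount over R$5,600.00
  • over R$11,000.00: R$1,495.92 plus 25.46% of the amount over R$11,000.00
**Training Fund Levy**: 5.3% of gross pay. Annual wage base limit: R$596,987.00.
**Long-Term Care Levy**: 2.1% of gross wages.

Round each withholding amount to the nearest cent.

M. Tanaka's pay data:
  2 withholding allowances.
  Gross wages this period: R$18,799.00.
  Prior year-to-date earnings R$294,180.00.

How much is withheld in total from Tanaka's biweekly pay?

Provincial Income Tax: taxable = R$18,799.00 − 2×R$400.00 = R$17,999.00
  R$1,495.92 + 25.46% × (R$17,999.00 − R$11,000.00) = R$1,495.92 + 25.46% × R$6,999.00 = R$3,277.87
Training Fund Levy: 5.3% × R$18,799.00 = R$996.35
Long-Term Care Levy: 2.1% × R$18,799.00 = R$394.78
Total: R$3,277.87 + R$996.35 + R$394.78 = R$4,669.00

R$4,669.00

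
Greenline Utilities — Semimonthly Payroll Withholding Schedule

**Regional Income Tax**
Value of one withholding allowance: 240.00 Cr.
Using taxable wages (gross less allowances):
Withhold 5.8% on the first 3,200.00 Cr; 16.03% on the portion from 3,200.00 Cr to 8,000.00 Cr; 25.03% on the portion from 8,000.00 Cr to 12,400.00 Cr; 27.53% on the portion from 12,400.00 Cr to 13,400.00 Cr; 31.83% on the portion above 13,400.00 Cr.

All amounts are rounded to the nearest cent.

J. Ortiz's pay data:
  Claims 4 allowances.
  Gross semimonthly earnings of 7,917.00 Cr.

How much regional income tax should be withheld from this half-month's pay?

787.85 Cr

Regional Income Tax: taxable = 7,917.00 Cr − 4×240.00 Cr = 6,957.00 Cr
  185.60 Cr + 16.03% × (6,957.00 Cr − 3,200.00 Cr) = 185.60 Cr + 16.03% × 3,757.00 Cr = 787.85 Cr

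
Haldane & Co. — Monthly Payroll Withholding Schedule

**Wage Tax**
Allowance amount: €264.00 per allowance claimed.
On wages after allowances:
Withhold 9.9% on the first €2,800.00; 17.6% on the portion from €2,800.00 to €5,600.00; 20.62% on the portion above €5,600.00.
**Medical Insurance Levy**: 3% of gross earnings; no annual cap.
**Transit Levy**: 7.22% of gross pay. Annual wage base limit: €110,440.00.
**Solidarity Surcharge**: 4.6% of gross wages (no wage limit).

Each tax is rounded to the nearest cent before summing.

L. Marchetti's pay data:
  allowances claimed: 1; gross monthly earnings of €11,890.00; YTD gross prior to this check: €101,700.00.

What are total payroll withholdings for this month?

Wage Tax: taxable = €11,890.00 − 1×€264.00 = €11,626.00
  €770.00 + 20.62% × (€11,626.00 − €5,600.00) = €770.00 + 20.62% × €6,026.00 = €2,012.56
Medical Insurance Levy: 3% × €11,890.00 = €356.70
Transit Levy: cap €110,440.00 − YTD €101,700.00 = €8,740.00 subject; 7.22% × €8,740.00 = €631.03
Solidarity Surcharge: 4.6% × €11,890.00 = €546.94
Total: €2,012.56 + €356.70 + €631.03 + €546.94 = €3,547.23

€3,547.23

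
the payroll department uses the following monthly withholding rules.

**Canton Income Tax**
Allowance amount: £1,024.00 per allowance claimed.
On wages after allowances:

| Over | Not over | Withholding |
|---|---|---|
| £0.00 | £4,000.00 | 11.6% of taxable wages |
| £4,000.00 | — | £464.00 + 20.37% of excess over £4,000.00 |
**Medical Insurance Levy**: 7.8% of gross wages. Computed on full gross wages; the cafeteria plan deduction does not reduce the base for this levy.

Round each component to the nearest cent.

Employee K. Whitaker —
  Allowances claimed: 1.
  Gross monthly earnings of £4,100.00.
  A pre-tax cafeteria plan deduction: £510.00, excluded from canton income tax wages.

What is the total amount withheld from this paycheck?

£617.46

Canton Income Tax: taxable = £4,100.00 − £510.00 − 1×£1,024.00 = £2,566.00
  11.6% × £2,566.00 = £297.66
Medical Insurance Levy: 7.8% × £4,100.00 = £319.80
Total: £297.66 + £319.80 = £617.46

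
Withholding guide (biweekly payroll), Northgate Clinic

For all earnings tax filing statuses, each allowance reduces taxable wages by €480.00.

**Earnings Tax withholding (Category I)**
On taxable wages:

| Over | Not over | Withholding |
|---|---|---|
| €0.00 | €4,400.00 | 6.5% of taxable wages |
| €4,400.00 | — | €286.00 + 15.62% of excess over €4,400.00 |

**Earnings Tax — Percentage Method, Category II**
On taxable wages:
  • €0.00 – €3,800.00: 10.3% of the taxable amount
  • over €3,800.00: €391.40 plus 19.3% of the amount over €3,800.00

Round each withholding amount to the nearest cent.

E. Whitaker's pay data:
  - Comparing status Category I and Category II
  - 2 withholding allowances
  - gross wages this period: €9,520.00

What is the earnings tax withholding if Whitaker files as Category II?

€1,310.08

Earnings Tax (Category II): taxable = €9,520.00 − 2×€480.00 = €8,560.00
  €391.40 + 19.3% × (€8,560.00 − €3,800.00) = €391.40 + 19.3% × €4,760.00 = €1,310.08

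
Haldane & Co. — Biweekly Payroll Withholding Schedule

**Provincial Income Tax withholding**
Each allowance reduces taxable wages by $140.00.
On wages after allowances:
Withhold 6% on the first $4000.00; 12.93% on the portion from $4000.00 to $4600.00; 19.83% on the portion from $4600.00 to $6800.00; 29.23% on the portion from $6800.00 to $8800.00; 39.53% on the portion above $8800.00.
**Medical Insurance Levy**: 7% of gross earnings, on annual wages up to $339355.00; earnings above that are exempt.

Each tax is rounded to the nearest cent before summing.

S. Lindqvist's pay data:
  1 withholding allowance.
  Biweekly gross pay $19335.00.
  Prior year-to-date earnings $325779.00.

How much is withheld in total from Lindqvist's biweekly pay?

Provincial Income Tax: taxable = $19335.00 − 1×$140.00 = $19195.00
  $1338.44 + 39.53% × ($19195.00 − $8800.00) = $1338.44 + 39.53% × $10395.00 = $5447.58
Medical Insurance Levy: cap $339355.00 − YTD $325779.00 = $13576.00 subject; 7% × $13576.00 = $950.32
Total: $5447.58 + $950.32 = $6397.90

$6397.90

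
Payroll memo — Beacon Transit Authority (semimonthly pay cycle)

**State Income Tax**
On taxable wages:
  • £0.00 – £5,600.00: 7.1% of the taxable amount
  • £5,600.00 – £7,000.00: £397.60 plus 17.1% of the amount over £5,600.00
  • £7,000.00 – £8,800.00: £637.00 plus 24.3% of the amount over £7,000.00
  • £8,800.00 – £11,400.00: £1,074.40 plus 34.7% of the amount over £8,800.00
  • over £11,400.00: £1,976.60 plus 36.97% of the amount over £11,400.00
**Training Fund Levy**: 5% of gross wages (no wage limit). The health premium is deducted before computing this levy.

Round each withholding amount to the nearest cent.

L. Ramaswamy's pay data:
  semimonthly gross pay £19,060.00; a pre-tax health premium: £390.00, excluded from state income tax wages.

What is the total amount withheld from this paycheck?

£5,597.82

State Income Tax: taxable = £19,060.00 − £390.00 = £18,670.00
  £1,976.60 + 36.97% × (£18,670.00 − £11,400.00) = £1,976.60 + 36.97% × £7,270.00 = £4,664.32
Training Fund Levy: 5% × £18,670.00 = £933.50
Total: £4,664.32 + £933.50 = £5,597.82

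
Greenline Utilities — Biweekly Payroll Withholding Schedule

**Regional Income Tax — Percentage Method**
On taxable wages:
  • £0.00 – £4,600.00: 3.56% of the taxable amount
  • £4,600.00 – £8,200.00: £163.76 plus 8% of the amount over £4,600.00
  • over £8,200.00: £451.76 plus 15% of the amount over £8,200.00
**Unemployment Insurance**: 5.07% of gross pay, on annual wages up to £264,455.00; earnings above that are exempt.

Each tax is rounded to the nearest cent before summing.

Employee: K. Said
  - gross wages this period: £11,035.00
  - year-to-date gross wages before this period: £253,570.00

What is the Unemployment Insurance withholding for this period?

£551.87

Unemployment Insurance: cap £264,455.00 − YTD £253,570.00 = £10,885.00 subject; 5.07% × £10,885.00 = £551.87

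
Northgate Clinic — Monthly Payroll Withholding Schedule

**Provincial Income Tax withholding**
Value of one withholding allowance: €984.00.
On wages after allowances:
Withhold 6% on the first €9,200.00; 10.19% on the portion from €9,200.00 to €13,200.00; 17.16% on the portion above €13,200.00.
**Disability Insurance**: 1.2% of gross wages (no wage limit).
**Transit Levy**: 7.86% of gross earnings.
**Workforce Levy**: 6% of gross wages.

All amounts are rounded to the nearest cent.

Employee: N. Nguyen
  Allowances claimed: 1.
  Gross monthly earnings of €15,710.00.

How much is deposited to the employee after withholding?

Provincial Income Tax: taxable = €15,710.00 − 1×€984.00 = €14,726.00
  €959.60 + 17.16% × (€14,726.00 − €13,200.00) = €959.60 + 17.16% × €1,526.00 = €1,221.46
Disability Insurance: 1.2% × €15,710.00 = €188.52
Transit Levy: 7.86% × €15,710.00 = €1,234.81
Workforce Levy: 6% × €15,710.00 = €942.60
Total withheld: €1,221.46 + €188.52 + €1,234.81 + €942.60 = €3,587.39
Net pay: €15,710.00 − €3,587.39 = €12,122.61

€12,122.61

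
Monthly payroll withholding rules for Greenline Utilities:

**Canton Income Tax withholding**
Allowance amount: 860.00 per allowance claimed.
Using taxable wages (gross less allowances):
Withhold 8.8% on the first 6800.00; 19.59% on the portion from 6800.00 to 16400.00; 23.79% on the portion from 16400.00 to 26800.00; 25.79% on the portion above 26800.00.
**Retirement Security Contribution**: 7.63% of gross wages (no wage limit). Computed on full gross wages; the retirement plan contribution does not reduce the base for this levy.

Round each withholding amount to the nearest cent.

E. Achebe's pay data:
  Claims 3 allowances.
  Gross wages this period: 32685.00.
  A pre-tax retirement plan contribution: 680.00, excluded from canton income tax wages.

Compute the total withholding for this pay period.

Canton Income Tax: taxable = 32685.00 − 680.00 − 3×860.00 = 29425.00
  4953.20 + 25.79% × (29425.00 − 26800.00) = 4953.20 + 25.79% × 2625.00 = 5630.19
Retirement Security Contribution: 7.63% × 32685.00 = 2493.87
Total: 5630.19 + 2493.87 = 8124.06

8124.06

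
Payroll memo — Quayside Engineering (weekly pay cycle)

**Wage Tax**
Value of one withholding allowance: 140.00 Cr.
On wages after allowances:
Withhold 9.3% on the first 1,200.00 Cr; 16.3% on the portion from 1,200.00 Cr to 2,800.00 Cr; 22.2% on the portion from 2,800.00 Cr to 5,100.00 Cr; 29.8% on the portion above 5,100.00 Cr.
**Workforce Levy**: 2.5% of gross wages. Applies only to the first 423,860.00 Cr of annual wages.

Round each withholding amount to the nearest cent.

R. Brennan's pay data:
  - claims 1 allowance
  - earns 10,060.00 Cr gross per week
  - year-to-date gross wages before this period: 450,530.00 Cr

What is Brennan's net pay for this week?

Wage Tax: taxable = 10,060.00 Cr − 1×140.00 Cr = 9,920.00 Cr
  883.00 Cr + 29.8% × (9,920.00 Cr − 5,100.00 Cr) = 883.00 Cr + 29.8% × 4,820.00 Cr = 2,319.36 Cr
Workforce Levy: YTD 450,530.00 Cr ≥ cap 423,860.00 Cr → 0.00 Cr
Total withheld: 2,319.36 Cr + 0.00 Cr = 2,319.36 Cr
Net pay: 10,060.00 Cr − 2,319.36 Cr = 7,740.64 Cr

7,740.64 Cr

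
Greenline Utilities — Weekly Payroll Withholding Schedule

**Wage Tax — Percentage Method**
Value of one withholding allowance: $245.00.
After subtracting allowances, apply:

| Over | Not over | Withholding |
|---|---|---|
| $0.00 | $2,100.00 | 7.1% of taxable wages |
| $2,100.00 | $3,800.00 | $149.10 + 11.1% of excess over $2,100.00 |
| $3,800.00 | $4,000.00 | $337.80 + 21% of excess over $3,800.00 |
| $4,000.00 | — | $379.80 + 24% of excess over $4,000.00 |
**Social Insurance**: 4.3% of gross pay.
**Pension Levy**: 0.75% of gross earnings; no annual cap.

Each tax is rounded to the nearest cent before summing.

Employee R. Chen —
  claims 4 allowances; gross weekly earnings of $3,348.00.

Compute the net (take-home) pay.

Wage Tax: taxable = $3,348.00 − 4×$245.00 = $2,368.00
  $149.10 + 11.1% × ($2,368.00 − $2,100.00) = $149.10 + 11.1% × $268.00 = $178.85
Social Insurance: 4.3% × $3,348.00 = $143.96
Pension Levy: 0.75% × $3,348.00 = $25.11
Total withheld: $178.85 + $143.96 + $25.11 = $347.92
Net pay: $3,348.00 − $347.92 = $3,000.08

$3,000.08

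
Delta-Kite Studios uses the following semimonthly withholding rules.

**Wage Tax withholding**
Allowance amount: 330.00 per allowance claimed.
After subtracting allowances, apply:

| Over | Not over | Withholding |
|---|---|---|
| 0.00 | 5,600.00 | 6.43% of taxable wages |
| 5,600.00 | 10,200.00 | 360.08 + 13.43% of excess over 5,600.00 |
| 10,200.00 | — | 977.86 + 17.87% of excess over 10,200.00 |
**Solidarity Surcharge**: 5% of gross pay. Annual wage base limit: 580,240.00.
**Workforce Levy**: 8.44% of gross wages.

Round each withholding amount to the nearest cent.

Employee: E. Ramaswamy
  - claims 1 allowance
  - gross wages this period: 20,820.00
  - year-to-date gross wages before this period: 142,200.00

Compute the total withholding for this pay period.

5,614.89

Wage Tax: taxable = 20,820.00 − 1×330.00 = 20,490.00
  977.86 + 17.87% × (20,490.00 − 10,200.00) = 977.86 + 17.87% × 10,290.00 = 2,816.68
Solidarity Surcharge: 5% × 20,820.00 = 1,041.00
Workforce Levy: 8.44% × 20,820.00 = 1,757.21
Total: 2,816.68 + 1,041.00 + 1,757.21 = 5,614.89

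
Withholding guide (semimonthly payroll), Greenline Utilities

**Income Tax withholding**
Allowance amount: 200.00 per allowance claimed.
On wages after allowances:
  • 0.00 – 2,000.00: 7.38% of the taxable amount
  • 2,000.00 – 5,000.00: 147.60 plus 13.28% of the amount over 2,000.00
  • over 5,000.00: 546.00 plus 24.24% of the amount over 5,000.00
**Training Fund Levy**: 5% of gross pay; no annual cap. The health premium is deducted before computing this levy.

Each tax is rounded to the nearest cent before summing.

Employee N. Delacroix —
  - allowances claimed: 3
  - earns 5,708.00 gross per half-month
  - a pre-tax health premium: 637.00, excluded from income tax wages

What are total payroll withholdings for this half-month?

Income Tax: taxable = 5,708.00 − 637.00 − 3×200.00 = 4,471.00
  147.60 + 13.28% × (4,471.00 − 2,000.00) = 147.60 + 13.28% × 2,471.00 = 475.75
Training Fund Levy: 5% × 5,071.00 = 253.55
Total: 475.75 + 253.55 = 729.30

729.30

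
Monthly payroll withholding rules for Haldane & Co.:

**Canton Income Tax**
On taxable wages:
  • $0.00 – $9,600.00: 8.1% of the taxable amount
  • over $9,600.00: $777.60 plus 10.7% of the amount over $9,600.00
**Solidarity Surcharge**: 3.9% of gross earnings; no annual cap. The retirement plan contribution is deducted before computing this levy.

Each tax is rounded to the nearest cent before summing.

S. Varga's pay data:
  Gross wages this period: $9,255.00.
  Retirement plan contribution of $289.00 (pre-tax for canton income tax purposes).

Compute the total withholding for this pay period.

$1,075.92

Canton Income Tax: taxable = $9,255.00 − $289.00 = $8,966.00
  8.1% × $8,966.00 = $726.25
Solidarity Surcharge: 3.9% × $8,966.00 = $349.67
Total: $726.25 + $349.67 = $1,075.92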